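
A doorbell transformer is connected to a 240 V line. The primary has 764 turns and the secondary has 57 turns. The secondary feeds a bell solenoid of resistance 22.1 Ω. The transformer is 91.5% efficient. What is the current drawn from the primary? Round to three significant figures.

V_s = 240 × 57/764 = 17.906 V.
I_s = V_s/R = 17.906/22.1 = 0.81022 A.
P_out = V_s I_s = 17.906 × 0.81022 = 14.508 W.
P_in = P_out/η = 14.508/0.915 = 15.855 W.
I_p = P_in/V_p = 15.855/240 = 0.0661 A.

I_p ≈ 0.0661 A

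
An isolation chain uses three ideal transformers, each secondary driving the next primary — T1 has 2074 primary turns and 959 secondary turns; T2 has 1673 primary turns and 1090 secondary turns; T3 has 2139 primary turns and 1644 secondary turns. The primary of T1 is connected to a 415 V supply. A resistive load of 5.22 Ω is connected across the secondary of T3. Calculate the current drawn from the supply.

I_supply ≈ 4.26 A

Secondary of T1: V = 415.00 × 959/2074 = 191.89 V.
Secondary of T2: V = 191.89 × 1090/1673 = 125.02 V.
Secondary of T3: V = 125.02 × 1644/2139 = 96.090 V.
I_load = 96.090/5.22 = 18.408 A, so P_out = 96.090 × 18.408 = 1768.8 W.
All ideal ⇒ P_in = P_out, so I_supply = 1768.8/415 = 4.26 A.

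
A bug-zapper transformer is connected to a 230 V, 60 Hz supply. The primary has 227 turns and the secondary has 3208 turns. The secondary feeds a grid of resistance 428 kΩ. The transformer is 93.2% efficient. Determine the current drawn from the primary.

V_s = 230 × 3208/227 = 3250.4 V.
I_s = V_s/R = 3250.4/428000 = 0.0075944 A.
P_out = V_s I_s = 3250.4 × 0.0075944 = 24.685 W.
P_in = P_out/η = 24.685/0.932 = 26.486 W.
I_p = P_in/V_p = 26.486/230 = 0.115 A.

I_p ≈ 0.115 A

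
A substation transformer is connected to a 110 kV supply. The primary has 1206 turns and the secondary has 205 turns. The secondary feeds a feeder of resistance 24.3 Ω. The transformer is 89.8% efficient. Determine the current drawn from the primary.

I_p ≈ 146 A

V_s = 110000 × 205/1206 = 18698 V.
I_s = V_s/R = 18698/24.3 = 769.47 A.
P_out = V_s I_s = 18698 × 769.47 = 1.4388×10^7 W.
P_in = P_out/η = 1.4388×10^7/0.898 = 1.6022×10^7 W.
I_p = P_in/V_p = 1.6022×10^7/110000 = 146 A.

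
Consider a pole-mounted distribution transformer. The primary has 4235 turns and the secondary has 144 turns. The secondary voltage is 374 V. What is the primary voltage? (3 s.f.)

V_p/V_s = N_p/N_s, so V_p = 374 × 4235/144 = 11000 V.

V_p ≈ 11000 V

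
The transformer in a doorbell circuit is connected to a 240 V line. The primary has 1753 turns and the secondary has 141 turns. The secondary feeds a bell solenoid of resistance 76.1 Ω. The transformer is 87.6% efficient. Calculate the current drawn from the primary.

V_s = 240 × 141/1753 = 19.304 V.
I_s = V_s/R = 19.304/76.1 = 0.25367 A.
P_out = V_s I_s = 19.304 × 0.25367 = 4.8968 W.
P_in = P_out/η = 4.8968/0.876 = 5.5900 W.
I_p = P_in/V_p = 5.5900/240 = 0.0233 A.

I_p ≈ 0.0233 A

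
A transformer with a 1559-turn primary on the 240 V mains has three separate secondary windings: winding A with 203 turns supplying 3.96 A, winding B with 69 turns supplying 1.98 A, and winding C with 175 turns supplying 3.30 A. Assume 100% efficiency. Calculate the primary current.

V_A = 240 × 203/1559 = 31.251 V; V_B = 240 × 69/1559 = 10.622 V; V_C = 240 × 175/1559 = 26.940 V.
P_out = V_A I_A + V_B I_B + V_C I_C = 31.251×3.96 + 10.622×1.98 + 26.940×3.30 = 123.75 + 21.032 + 88.903 = 233.69 W.
Ideal ⇒ P_in = P_out, so I_p = P_out/V_p = 233.69/240 = 0.974 A.

I_p ≈ 0.974 A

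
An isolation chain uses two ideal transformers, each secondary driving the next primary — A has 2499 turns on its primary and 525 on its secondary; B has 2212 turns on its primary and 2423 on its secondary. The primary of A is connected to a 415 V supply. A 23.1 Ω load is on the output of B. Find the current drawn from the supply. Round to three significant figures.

After A: V = 415.00 × 525/2499 = 87.185 V.
After B: V = 87.185 × 2423/2212 = 95.501 V.
I_load = 95.501/23.1 = 4.1343 A, so P_out = 95.501 × 4.1343 = 394.83 W.
All ideal ⇒ P_in = P_out, so I_supply = 394.83/415 = 0.951 A.

I_supply ≈ 0.951 A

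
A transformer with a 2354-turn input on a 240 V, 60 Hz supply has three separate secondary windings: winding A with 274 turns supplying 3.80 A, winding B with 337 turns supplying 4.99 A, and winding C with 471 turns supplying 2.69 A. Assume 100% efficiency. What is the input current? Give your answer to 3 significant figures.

V_A = 240 × 274/2354 = 27.935 V; V_B = 240 × 337/2354 = 34.359 V; V_C = 240 × 471/2354 = 48.020 V.
P_out = V_A I_A + V_B I_B + V_C I_C = 27.935×3.80 + 34.359×4.99 + 48.020×2.69 = 106.15 + 171.45 + 129.17 = 406.78 W.
Ideal ⇒ P_in = P_out, so I_in = P_out/V_in = 406.78/240 = 1.69 A.

I_in ≈ 1.69 A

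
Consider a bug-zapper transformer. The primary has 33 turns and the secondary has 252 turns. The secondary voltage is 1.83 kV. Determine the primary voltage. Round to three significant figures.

V_p/V_s = N_p/N_s, so V_p = 1830 × 33/252 = 240 V.

V_p ≈ 240 V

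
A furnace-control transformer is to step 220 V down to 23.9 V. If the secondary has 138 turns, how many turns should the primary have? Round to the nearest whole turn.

N_p/N_s = V_p/V_s, so N_p = 138 × 220/23.9 = 1270.3 ≈ 1270 turns.

N_p = 1270 turns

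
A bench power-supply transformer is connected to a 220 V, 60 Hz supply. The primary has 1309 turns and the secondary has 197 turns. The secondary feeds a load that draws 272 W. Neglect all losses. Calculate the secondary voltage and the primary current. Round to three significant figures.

V_s ≈ 33.1 V, I_p ≈ 1.24 A

V_s = V_p × N_s/N_p = 220 × 197/1309 = 33.109 V.
I_s = P/V_s = 272/33.109 = 8.2152 A.
I_p = I_s × N_s/N_p = 8.2152 × 197/1309 = 1.24 A.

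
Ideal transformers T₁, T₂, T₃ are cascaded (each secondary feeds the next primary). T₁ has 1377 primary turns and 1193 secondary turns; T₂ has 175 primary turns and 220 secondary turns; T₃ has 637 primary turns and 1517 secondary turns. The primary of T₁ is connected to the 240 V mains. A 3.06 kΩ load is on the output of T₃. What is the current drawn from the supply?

Secondary of T₁: V = 240.00 × 1193/1377 = 207.93 V.
Secondary of T₂: V = 207.93 × 220/175 = 261.40 V.
Secondary of T₃: V = 261.40 × 1517/637 = 622.51 V.
I_load = 622.51/3060 = 0.20344 A, so P_out = 622.51 × 0.20344 = 126.64 W.
All ideal ⇒ P_in = P_out, so I_supply = 126.64/240 = 0.528 A.

I_supply ≈ 0.528 A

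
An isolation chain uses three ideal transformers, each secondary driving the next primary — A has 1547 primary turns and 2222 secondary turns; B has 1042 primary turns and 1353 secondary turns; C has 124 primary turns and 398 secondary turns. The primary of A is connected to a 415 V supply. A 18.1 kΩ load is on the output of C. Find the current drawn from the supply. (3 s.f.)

Secondary of A: V = 415.00 × 2222/1547 = 596.08 V.
Secondary of B: V = 596.08 × 1353/1042 = 773.98 V.
Secondary of C: V = 773.98 × 398/124 = 2484.2 V.
I_load = 2484.2/18100 = 0.13725 A, so P_out = 2484.2 × 0.13725 = 340.96 W.
All ideal ⇒ P_in = P_out, so I_supply = 340.96/415 = 0.822 A.

I_supply ≈ 0.822 A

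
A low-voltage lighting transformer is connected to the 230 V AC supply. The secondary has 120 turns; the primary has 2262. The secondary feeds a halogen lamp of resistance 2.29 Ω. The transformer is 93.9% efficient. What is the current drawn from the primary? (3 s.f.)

V_s = 230 × 120/2262 = 12.202 V.
I_s = V_s/R = 12.202/2.29 = 5.3282 A.
P_out = V_s I_s = 12.202 × 5.3282 = 65.013 W.
P_in = P_out/η = 65.013/0.939 = 69.236 W.
I_p = P_in/V_p = 69.236/230 = 0.301 A.

I_p ≈ 0.301 A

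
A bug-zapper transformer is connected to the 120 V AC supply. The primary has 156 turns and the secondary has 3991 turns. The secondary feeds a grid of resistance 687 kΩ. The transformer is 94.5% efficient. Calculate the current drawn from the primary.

V_s = 120 × 3991/156 = 3070.0 V.
I_s = V_s/R = 3070.0/687000 = 0.0044687 A.
P_out = V_s I_s = 3070.0 × 0.0044687 = 13.719 W.
P_in = P_out/η = 13.719/0.945 = 14.517 W.
I_p = P_in/V_p = 14.517/120 = 0.121 A.

I_p ≈ 0.121 A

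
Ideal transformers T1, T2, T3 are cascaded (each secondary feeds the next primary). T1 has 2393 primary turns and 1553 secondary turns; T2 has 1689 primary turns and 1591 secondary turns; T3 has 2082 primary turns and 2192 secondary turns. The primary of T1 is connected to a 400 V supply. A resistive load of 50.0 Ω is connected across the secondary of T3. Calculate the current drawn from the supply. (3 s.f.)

I_supply ≈ 3.31 A

After T1: V = 400.00 × 1553/2393 = 259.59 V.
After T2: V = 259.59 × 1591/1689 = 244.53 V.
After T3: V = 244.53 × 2192/2082 = 257.45 V.
I_load = 257.45/50.0 = 5.1490 A, so P_out = 257.45 × 5.1490 = 1325.6 W.
All ideal ⇒ P_in = P_out, so I_supply = 1325.6/400 = 3.31 A.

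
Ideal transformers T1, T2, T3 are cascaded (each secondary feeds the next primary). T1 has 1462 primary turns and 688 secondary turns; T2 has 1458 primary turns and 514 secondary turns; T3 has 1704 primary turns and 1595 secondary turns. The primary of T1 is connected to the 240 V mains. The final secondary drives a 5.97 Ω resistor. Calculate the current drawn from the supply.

Secondary of T1: V = 240.00 × 688/1462 = 112.94 V.
Secondary of T2: V = 112.94 × 514/1458 = 39.816 V.
Secondary of T3: V = 39.816 × 1595/1704 = 37.269 V.
I_load = 37.269/5.97 = 6.2427 A, so P_out = 37.269 × 6.2427 = 232.66 W.
All ideal ⇒ P_in = P_out, so I_supply = 232.66/240 = 0.969 A.

I_supply ≈ 0.969 A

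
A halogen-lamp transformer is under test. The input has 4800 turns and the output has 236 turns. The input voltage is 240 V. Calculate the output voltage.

V_out ≈ 11.8 V

V_out/V_in = N_out/N_in, so V_out = 240 × 236/4800 = 11.8 V.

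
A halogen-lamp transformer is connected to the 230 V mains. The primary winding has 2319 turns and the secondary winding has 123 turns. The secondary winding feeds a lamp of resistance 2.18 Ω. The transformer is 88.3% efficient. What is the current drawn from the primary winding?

V_s = 230 × 123/2319 = 12.199 V.
I_s = V_s/R = 12.199/2.18 = 5.5960 A.
P_out = V_s I_s = 12.199 × 5.5960 = 68.267 W.
P_in = P_out/η = 68.267/0.883 = 77.312 W.
I_p = P_in/V_p = 77.312/230 = 0.336 A.

I_p ≈ 0.336 A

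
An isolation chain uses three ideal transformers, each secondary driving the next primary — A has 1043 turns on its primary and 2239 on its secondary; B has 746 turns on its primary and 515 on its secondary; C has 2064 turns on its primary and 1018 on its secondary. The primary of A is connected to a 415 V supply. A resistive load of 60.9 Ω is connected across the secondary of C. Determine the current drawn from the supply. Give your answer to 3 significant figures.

I_supply ≈ 3.64 A

After A: V = 415.00 × 2239/1043 = 890.88 V.
After B: V = 890.88 × 515/746 = 615.02 V.
After C: V = 615.02 × 1018/2064 = 303.34 V.
I_load = 303.34/60.9 = 4.9809 A, so P_out = 303.34 × 4.9809 = 1510.9 W.
All ideal ⇒ P_in = P_out, so I_supply = 1510.9/415 = 3.64 A.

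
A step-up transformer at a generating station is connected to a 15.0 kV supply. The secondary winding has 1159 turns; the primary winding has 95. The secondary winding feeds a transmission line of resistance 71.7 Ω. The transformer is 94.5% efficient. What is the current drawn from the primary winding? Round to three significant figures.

I_p ≈ 33000 A

V_s = 15000 × 1159/95 = 183000 V.
I_s = V_s/R = 183000/71.7 = 2552.3 A.
P_out = V_s I_s = 183000 × 2552.3 = 4.6707×10^8 W.
P_in = P_out/η = 4.6707×10^8/0.945 = 4.9426×10^8 W.
I_p = P_in/V_p = 4.9426×10^8/15000 = 33000 A.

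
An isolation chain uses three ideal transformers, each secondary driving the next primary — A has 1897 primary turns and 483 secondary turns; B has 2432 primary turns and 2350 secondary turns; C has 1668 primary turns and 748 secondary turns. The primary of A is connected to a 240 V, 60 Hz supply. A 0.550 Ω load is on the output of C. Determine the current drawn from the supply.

I_supply ≈ 5.31 A

After A: V = 240.00 × 483/1897 = 61.107 V.
After B: V = 61.107 × 2350/2432 = 59.047 V.
After C: V = 59.047 × 748/1668 = 26.479 V.
I_load = 26.479/0.550 = 48.144 A, so P_out = 26.479 × 48.144 = 1274.8 W.
All ideal ⇒ P_in = P_out, so I_supply = 1274.8/240 = 5.31 A.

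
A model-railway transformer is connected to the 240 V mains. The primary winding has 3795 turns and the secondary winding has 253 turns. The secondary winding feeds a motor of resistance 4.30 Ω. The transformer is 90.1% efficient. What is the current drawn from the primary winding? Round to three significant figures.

I_p ≈ 0.275 A

V_s = 240 × 253/3795 = 16.000 V.
I_s = V_s/R = 16.000/4.30 = 3.7209 A.
P_out = V_s I_s = 16.000 × 3.7209 = 59.535 W.
P_in = P_out/η = 59.535/0.901 = 66.076 W.
I_p = P_in/V_p = 66.076/240 = 0.275 A.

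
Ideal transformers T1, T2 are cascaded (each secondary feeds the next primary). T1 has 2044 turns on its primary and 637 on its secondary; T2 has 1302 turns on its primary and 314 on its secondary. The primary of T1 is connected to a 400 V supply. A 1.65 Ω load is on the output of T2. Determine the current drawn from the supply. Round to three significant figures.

Secondary of T1: V = 400.00 × 637/2044 = 124.66 V.
Secondary of T2: V = 124.66 × 314/1302 = 30.063 V.
I_load = 30.063/1.65 = 18.220 A, so P_out = 30.063 × 18.220 = 547.76 W.
All ideal ⇒ P_in = P_out, so I_supply = 547.76/400 = 1.37 A.

I_supply ≈ 1.37 A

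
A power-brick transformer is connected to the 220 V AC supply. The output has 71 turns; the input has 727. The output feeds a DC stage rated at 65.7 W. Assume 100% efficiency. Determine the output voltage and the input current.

V_out ≈ 21.5 V, I_in ≈ 0.299 A

V_out = V_in × N_out/N_in = 220 × 71/727 = 21.486 V.
I_out = P/V_out = 65.7/21.486 = 3.0579 A.
I_in = I_out × N_out/N_in = 3.0579 × 71/727 = 0.299 A.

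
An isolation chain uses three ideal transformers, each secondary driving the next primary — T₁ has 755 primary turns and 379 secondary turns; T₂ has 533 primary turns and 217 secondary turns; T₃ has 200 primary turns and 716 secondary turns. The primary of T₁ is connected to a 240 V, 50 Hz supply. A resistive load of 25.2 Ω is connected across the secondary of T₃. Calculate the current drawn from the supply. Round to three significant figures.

After T₁: V = 240.00 × 379/755 = 120.48 V.
After T₂: V = 120.48 × 217/533 = 49.050 V.
After T₃: V = 49.050 × 716/200 = 175.60 V.
I_load = 175.60/25.2 = 6.9682 A, so P_out = 175.60 × 6.9682 = 1223.6 W.
All ideal ⇒ P_in = P_out, so I_supply = 1223.6/240 = 5.10 A.

I_supply ≈ 5.10 A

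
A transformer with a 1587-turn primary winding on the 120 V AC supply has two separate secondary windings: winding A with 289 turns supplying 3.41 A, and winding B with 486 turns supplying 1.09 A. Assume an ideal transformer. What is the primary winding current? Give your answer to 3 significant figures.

I_p ≈ 0.955 A

V_A = 120 × 289/1587 = 21.853 V; V_B = 120 × 486/1587 = 36.749 V.
P_out = V_A I_A + V_B I_B = 21.853×3.41 + 36.749×1.09 = 74.517 + 40.056 = 114.57 W.
Ideal ⇒ P_in = P_out, so I_p = P_out/V_p = 114.57/120 = 0.955 A.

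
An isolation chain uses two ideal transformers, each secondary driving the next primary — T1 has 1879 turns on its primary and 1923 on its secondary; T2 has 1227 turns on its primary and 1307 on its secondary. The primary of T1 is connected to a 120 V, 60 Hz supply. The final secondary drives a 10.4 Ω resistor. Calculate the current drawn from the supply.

After T1: V = 120.00 × 1923/1879 = 122.81 V.
After T2: V = 122.81 × 1307/1227 = 130.82 V.
I_load = 130.82/10.4 = 12.579 A, so P_out = 130.82 × 12.579 = 1645.5 W.
All ideal ⇒ P_in = P_out, so I_supply = 1645.5/120 = 13.7 A.

I_supply ≈ 13.7 A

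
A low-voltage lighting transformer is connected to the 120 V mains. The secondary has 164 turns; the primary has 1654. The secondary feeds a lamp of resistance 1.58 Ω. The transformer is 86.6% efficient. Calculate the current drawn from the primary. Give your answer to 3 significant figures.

I_p ≈ 0.862 A

V_s = 120 × 164/1654 = 11.898 V.
I_s = V_s/R = 11.898/1.58 = 7.5307 A.
P_out = V_s I_s = 11.898 × 7.5307 = 89.603 W.
P_in = P_out/η = 89.603/0.866 = 103.47 W.
I_p = P_in/V_p = 103.47/120 = 0.862 A.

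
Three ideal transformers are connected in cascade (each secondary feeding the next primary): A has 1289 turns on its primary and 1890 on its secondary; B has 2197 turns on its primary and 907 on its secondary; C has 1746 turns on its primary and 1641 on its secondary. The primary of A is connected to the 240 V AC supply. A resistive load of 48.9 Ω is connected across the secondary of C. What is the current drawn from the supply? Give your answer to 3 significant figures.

After A: V = 240.00 × 1890/1289 = 351.90 V.
After B: V = 351.90 × 907/2197 = 145.28 V.
After C: V = 145.28 × 1641/1746 = 136.54 V.
I_load = 136.54/48.9 = 2.7922 A, so P_out = 136.54 × 2.7922 = 381.25 W.
All ideal ⇒ P_in = P_out, so I_supply = 381.25/240 = 1.59 A.

I_supply ≈ 1.59 A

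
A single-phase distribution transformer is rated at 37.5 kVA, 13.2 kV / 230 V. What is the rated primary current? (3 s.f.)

I_p ≈ 2.84 A

I_p = S/V_p = 37500/13200 = 2.84 A.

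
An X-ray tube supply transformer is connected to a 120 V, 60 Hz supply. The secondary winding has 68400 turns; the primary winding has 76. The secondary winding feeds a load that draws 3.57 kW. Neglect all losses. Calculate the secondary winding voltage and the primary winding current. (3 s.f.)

V_s ≈ 108000 V, I_p ≈ 29.8 A

V_s = V_p × N_s/N_p = 120 × 68400/76 = 108000 V.
I_s = P/V_s = 3570/108000 = 0.033056 A.
I_p = I_s × N_s/N_p = 0.033056 × 68400/76 = 29.8 A.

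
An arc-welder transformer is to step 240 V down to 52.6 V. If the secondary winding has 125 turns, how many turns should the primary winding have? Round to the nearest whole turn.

N_p = 570 turns

N_p/N_s = V_p/V_s, so N_p = 125 × 240/52.6 = 570.3 ≈ 570 turns.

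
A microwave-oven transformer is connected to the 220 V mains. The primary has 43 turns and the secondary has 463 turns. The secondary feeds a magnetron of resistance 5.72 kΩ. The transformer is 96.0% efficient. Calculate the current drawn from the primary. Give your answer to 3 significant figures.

I_p ≈ 4.64 A

V_s = 220 × 463/43 = 2368.8 V.
I_s = V_s/R = 2368.8/5720 = 0.41413 A.
P_out = V_s I_s = 2368.8 × 0.41413 = 981.01 W.
P_in = P_out/η = 981.01/0.960 = 1021.9 W.
I_p = P_in/V_p = 1021.9/220 = 4.64 A.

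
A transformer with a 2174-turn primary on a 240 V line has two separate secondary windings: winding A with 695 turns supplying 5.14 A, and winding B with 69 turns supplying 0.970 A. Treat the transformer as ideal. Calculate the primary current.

I_p ≈ 1.67 A

V_A = 240 × 695/2174 = 76.725 V; V_B = 240 × 69/2174 = 7.6173 V.
P_out = V_A I_A + V_B I_B = 76.725×5.14 + 7.6173×0.970 = 394.37 + 7.3888 = 401.75 W.
Ideal ⇒ P_in = P_out, so I_p = P_out/V_p = 401.75/240 = 1.67 A.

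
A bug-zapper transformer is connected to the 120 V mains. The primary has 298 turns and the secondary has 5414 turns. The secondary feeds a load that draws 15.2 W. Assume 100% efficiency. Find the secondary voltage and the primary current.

V_s ≈ 2180 V, I_p ≈ 0.127 A

V_s = V_p × N_s/N_p = 120 × 5414/298 = 2180.1 V.
I_s = P/V_s = 15.2/2180.1 = 0.0069720 A.
I_p = I_s × N_s/N_p = 0.0069720 × 5414/298 = 0.127 A.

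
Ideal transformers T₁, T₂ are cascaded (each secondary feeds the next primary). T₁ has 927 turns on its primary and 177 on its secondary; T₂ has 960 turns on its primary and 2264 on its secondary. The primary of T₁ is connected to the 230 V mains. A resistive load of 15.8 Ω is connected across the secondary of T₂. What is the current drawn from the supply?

After T₁: V = 230.00 × 177/927 = 43.916 V.
After T₂: V = 43.916 × 2264/960 = 103.57 V.
I_load = 103.57/15.8 = 6.5550 A, so P_out = 103.57 × 6.5550 = 678.88 W.
All ideal ⇒ P_in = P_out, so I_supply = 678.88/230 = 2.95 A.

I_supply ≈ 2.95 A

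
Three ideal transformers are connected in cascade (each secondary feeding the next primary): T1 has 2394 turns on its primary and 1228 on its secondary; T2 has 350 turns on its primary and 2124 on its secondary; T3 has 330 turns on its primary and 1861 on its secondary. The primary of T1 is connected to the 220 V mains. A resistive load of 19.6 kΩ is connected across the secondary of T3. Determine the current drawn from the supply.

I_supply ≈ 3.46 A

Secondary of T1: V = 220.00 × 1228/2394 = 112.85 V.
Secondary of T2: V = 112.85 × 2124/350 = 684.83 V.
Secondary of T3: V = 684.83 × 1861/330 = 3862.0 V.
I_load = 3862.0/19600 = 0.19704 A, so P_out = 3862.0 × 0.19704 = 760.98 W.
All ideal ⇒ P_in = P_out, so I_supply = 760.98/220 = 3.46 A.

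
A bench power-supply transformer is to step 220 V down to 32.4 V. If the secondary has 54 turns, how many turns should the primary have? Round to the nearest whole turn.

N_p = 367 turns

N_p/N_s = V_p/V_s, so N_p = 54 × 220/32.4 = 366.7 ≈ 367 turns.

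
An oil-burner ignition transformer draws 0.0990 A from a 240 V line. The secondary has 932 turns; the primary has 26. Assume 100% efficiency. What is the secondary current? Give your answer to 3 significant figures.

I_s/I_p = N_p/N_s, so I_s = 0.0990 × 26/932 = 0.00276 A.

I_s ≈ 0.00276 A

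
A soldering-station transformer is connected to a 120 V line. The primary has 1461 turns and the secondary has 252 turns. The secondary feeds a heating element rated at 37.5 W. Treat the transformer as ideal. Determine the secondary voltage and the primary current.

V_s = V_p × N_s/N_p = 120 × 252/1461 = 20.698 V.
I_s = P/V_s = 37.5/20.698 = 1.8118 A.
I_p = I_s × N_s/N_p = 1.8118 × 252/1461 = 0.312 A.

V_s ≈ 20.7 V, I_p ≈ 0.312 A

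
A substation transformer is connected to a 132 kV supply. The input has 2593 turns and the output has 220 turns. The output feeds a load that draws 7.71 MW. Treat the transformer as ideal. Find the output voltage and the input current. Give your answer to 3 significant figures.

V_out ≈ 11200 V, I_in ≈ 58.4 A

V_out = V_in × N_out/N_in = 132000 × 220/2593 = 11199 V.
I_out = P/V_out = 7.71×10^6/11199 = 688.43 A.
I_in = I_out × N_out/N_in = 688.43 × 220/2593 = 58.4 A.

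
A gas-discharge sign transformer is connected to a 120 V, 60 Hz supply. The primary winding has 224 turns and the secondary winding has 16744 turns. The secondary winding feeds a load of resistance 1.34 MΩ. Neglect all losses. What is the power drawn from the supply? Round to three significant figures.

P ≈ 60.0 W

V_s = V_p × N_s/N_p = 120 × 16744/224 = 8970.0 V.
I_s = V_s/R = 8970.0/(1.34×10^6) = 0.0066940 A.
I_p = I_s × N_s/N_p = 0.0066940 × 16744/224 = 0.50038 A.
P = V_p I_p = 120 × 0.50038 = 60.0 W.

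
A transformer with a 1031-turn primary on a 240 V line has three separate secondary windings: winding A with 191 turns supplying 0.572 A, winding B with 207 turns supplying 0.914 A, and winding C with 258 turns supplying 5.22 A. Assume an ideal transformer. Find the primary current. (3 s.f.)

I_p ≈ 1.60 A

V_A = 240 × 191/1031 = 44.462 V; V_B = 240 × 207/1031 = 48.186 V; V_C = 240 × 258/1031 = 60.058 V.
P_out = V_A I_A + V_B I_B + V_C I_C = 44.462×0.572 + 48.186×0.914 + 60.058×5.22 = 25.432 + 44.042 + 313.50 = 382.98 W.
Ideal ⇒ P_in = P_out, so I_p = P_out/V_p = 382.98/240 = 1.60 A.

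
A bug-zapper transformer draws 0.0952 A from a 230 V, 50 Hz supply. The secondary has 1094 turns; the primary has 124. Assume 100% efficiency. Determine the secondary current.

I_s/I_p = N_p/N_s, so I_s = 0.0952 × 124/1094 = 0.0108 A.

I_s ≈ 0.0108 A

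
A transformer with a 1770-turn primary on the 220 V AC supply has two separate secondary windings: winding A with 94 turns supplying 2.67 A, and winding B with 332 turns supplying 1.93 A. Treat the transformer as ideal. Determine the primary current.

V_A = 220 × 94/1770 = 11.684 V; V_B = 220 × 332/1770 = 41.266 V.
P_out = V_A I_A + V_B I_B = 11.684×2.67 + 41.266×1.93 = 31.195 + 79.642 = 110.84 W.
Ideal ⇒ P_in = P_out, so I_p = P_out/V_p = 110.84/220 = 0.504 A.

I_p ≈ 0.504 A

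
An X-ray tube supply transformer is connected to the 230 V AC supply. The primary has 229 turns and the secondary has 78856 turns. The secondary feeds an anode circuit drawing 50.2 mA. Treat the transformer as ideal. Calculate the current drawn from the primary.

I_p ≈ 17.3 A

For an ideal transformer I_p N_p = I_s N_s, so I_p = 0.0502 × 78856/229 = 17.3 A.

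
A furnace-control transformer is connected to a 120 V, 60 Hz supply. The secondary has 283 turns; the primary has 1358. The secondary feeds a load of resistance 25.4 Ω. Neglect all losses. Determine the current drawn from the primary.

V_s = V_p × N_s/N_p = 120 × 283/1358 = 25.007 V.
I_s = V_s/R = 25.007/25.4 = 0.98454 A.
For an ideal transformer I_p N_p = I_s N_s, so I_p = 0.98454 × 283/1358 = 0.205 A.

I_p ≈ 0.205 A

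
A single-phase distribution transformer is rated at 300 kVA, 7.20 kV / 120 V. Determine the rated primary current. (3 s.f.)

I_p ≈ 41.7 A

I_p = S/V_p = 300000/7200 = 41.7 A.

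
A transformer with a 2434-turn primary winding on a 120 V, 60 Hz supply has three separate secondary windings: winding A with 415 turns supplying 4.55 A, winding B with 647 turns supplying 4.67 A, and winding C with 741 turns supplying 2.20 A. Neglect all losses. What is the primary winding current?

I_p ≈ 2.69 A

V_A = 120 × 415/2434 = 20.460 V; V_B = 120 × 647/2434 = 31.898 V; V_C = 120 × 741/2434 = 36.532 V.
P_out = V_A I_A + V_B I_B + V_C I_C = 20.460×4.55 + 31.898×4.67 + 36.532×2.20 = 93.094 + 148.96 + 80.371 = 322.43 W.
Ideal ⇒ P_in = P_out, so I_p = P_out/V_p = 322.43/120 = 2.69 A.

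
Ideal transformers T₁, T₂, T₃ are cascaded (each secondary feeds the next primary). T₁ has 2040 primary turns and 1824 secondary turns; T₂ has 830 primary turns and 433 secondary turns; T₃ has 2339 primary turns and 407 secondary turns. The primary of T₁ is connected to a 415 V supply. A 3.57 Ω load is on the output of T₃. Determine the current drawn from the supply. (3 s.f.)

I_supply ≈ 0.766 A

Secondary of T₁: V = 415.00 × 1824/2040 = 371.06 V.
Secondary of T₂: V = 371.06 × 433/830 = 193.58 V.
Secondary of T₃: V = 193.58 × 407/2339 = 33.683 V.
I_load = 33.683/3.57 = 9.4351 A, so P_out = 33.683 × 9.4351 = 317.81 W.
All ideal ⇒ P_in = P_out, so I_supply = 317.81/415 = 0.766 A.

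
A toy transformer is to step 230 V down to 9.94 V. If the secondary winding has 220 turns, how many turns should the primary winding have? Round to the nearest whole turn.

N_p = 5091 turns

N_p/N_s = V_p/V_s, so N_p = 220 × 230/9.94 = 5090.5 ≈ 5091 turns.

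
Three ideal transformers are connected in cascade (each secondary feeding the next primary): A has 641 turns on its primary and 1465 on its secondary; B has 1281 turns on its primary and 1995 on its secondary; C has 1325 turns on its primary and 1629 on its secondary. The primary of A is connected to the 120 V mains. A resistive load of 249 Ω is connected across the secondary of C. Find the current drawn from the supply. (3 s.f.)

Secondary of A: V = 120.00 × 1465/641 = 274.26 V.
Secondary of B: V = 274.26 × 1995/1281 = 427.12 V.
Secondary of C: V = 427.12 × 1629/1325 = 525.12 V.
I_load = 525.12/249 = 2.1089 A, so P_out = 525.12 × 2.1089 = 1107.4 W.
All ideal ⇒ P_in = P_out, so I_supply = 1107.4/120 = 9.23 A.

I_supply ≈ 9.23 A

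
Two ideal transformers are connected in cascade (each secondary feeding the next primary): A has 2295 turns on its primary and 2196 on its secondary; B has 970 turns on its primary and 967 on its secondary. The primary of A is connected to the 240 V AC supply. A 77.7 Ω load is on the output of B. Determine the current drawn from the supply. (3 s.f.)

Secondary of A: V = 240.00 × 2196/2295 = 229.65 V.
Secondary of B: V = 229.65 × 967/970 = 228.94 V.
I_load = 228.94/77.7 = 2.9464 A, so P_out = 228.94 × 2.9464 = 674.54 W.
All ideal ⇒ P_in = P_out, so I_supply = 674.54/240 = 2.81 A.

I_supply ≈ 2.81 A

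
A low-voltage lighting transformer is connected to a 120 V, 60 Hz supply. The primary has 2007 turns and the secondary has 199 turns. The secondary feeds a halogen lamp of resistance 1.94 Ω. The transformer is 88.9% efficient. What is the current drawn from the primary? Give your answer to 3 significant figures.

I_p ≈ 0.684 A

V_s = 120 × 199/2007 = 11.898 V.
I_s = V_s/R = 11.898/1.94 = 6.1332 A.
P_out = V_s I_s = 11.898 × 6.1332 = 72.975 W.
P_in = P_out/η = 72.975/0.889 = 82.086 W.
I_p = P_in/V_p = 82.086/120 = 0.684 A.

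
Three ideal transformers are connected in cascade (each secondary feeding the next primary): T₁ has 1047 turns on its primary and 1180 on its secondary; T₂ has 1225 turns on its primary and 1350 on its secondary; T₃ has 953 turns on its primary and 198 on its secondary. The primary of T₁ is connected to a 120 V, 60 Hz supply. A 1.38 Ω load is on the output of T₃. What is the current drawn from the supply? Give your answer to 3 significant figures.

I_supply ≈ 5.79 A

Secondary of T₁: V = 120.00 × 1180/1047 = 135.24 V.
Secondary of T₂: V = 135.24 × 1350/1225 = 149.04 V.
Secondary of T₃: V = 149.04 × 198/953 = 30.966 V.
I_load = 30.966/1.38 = 22.439 A, so P_out = 30.966 × 22.439 = 694.85 W.
All ideal ⇒ P_in = P_out, so I_supply = 694.85/120 = 5.79 A.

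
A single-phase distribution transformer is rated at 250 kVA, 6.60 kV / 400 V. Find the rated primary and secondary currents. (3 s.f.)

I_p = S/V_p = 250000/6600 = 37.9 A.
I_s = S/V_s = 250000/400 = 625 A.

I_p ≈ 37.9 A, I_s ≈ 625 A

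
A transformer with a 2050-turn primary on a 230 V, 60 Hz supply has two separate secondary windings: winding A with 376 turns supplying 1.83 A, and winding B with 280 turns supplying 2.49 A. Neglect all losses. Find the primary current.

I_p ≈ 0.676 A

V_A = 230 × 376/2050 = 42.185 V; V_B = 230 × 280/2050 = 31.415 V.
P_out = V_A I_A + V_B I_B = 42.185×1.83 + 31.415×2.49 = 77.199 + 78.222 = 155.42 W.
Ideal ⇒ P_in = P_out, so I_p = P_out/V_p = 155.42/230 = 0.676 A.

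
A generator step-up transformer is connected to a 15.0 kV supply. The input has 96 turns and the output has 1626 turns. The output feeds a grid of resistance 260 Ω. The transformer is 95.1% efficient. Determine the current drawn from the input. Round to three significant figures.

I_in ≈ 17400 A

V_out = 15000 × 1626/96 = 254060 V.
I_out = V_out/R = 254060/260 = 977.16 A.
P_out = V_out I_out = 254060 × 977.16 = 2.4826×10^8 W.
P_in = P_out/η = 2.4826×10^8/0.951 = 2.6105×10^8 W.
I_in = P_in/V_in = 2.6105×10^8/15000 = 17400 A.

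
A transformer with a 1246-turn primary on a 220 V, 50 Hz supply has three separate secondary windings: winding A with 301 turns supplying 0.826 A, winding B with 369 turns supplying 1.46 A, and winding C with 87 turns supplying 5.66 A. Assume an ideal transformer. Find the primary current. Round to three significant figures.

V_A = 220 × 301/1246 = 53.146 V; V_B = 220 × 369/1246 = 65.152 V; V_C = 220 × 87/1246 = 15.361 V.
P_out = V_A I_A + V_B I_B + V_C I_C = 53.146×0.826 + 65.152×1.46 + 15.361×5.66 = 43.899 + 95.123 + 86.944 = 225.97 W.
Ideal ⇒ P_in = P_out, so I_p = P_out/V_p = 225.97/220 = 1.03 A.

I_p ≈ 1.03 A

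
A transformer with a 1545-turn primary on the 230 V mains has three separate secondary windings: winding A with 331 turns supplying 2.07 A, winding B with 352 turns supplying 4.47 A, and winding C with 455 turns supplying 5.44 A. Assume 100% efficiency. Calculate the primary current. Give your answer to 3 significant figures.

V_A = 230 × 331/1545 = 49.275 V; V_B = 230 × 352/1545 = 52.401 V; V_C = 230 × 455/1545 = 67.735 V.
P_out = V_A I_A + V_B I_B + V_C I_C = 49.275×2.07 + 52.401×4.47 + 67.735×5.44 = 102.00 + 234.23 + 368.48 = 704.71 W.
Ideal ⇒ P_in = P_out, so I_p = P_out/V_p = 704.71/230 = 3.06 A.

I_p ≈ 3.06 A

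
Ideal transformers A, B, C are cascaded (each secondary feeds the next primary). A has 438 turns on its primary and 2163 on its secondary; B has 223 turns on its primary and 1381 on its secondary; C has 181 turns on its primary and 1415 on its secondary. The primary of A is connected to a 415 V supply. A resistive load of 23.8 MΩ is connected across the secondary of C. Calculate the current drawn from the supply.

I_supply ≈ 0.997 A

After A: V = 415.00 × 2163/438 = 2049.4 V.
After B: V = 2049.4 × 1381/223 = 12692 V.
After C: V = 12692 × 1415/181 = 99220 V.
I_load = 99220/(2.38×10^7) = 0.0041689 A, so P_out = 99220 × 0.0041689 = 413.64 W.
All ideal ⇒ P_in = P_out, so I_supply = 413.64/415 = 0.997 A.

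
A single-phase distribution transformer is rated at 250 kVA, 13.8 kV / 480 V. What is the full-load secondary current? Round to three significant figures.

I_s = S/V_s = 250000/480 = 521 A.

I_s ≈ 521 A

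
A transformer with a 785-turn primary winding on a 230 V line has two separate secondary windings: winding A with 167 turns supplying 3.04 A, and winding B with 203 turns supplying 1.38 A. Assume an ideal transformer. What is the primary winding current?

V_A = 230 × 167/785 = 48.930 V; V_B = 230 × 203/785 = 59.478 V.
P_out = V_A I_A + V_B I_B = 48.930×3.04 + 59.478×1.38 = 148.75 + 82.079 = 230.83 W.
Ideal ⇒ P_in = P_out, so I_p = P_out/V_p = 230.83/230 = 1.00 A.

I_p ≈ 1.00 A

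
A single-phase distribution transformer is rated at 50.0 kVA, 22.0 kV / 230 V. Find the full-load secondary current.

I_s = S/V_s = 50000/230 = 217 A.

I_s ≈ 217 A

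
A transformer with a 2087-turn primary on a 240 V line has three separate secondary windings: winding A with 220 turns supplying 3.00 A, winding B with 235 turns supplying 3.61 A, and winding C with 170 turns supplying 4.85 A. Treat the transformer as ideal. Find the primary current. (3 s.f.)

I_p ≈ 1.12 A

V_A = 240 × 220/2087 = 25.299 V; V_B = 240 × 235/2087 = 27.024 V; V_C = 240 × 170/2087 = 19.550 V.
P_out = V_A I_A + V_B I_B + V_C I_C = 25.299×3.00 + 27.024×3.61 + 19.550×4.85 = 75.898 + 97.558 + 94.816 = 268.27 W.
Ideal ⇒ P_in = P_out, so I_p = P_out/V_p = 268.27/240 = 1.12 A.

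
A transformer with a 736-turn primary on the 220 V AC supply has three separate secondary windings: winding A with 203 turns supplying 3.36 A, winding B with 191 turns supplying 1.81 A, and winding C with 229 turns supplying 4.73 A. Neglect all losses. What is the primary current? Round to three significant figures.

V_A = 220 × 203/736 = 60.679 V; V_B = 220 × 191/736 = 57.092 V; V_C = 220 × 229/736 = 68.451 V.
P_out = V_A I_A + V_B I_B + V_C I_C = 60.679×3.36 + 57.092×1.81 + 68.451×4.73 = 203.88 + 103.34 + 323.77 = 630.99 W.
Ideal ⇒ P_in = P_out, so I_p = P_out/V_p = 630.99/220 = 2.87 A.

I_p ≈ 2.87 A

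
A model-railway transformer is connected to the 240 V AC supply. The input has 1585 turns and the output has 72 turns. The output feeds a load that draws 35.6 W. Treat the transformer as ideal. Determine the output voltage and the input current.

V_out ≈ 10.9 V, I_in ≈ 0.148 A

V_out = V_in × N_out/N_in = 240 × 72/1585 = 10.902 V.
I_out = P/V_out = 35.6/10.902 = 3.2654 A.
I_in = I_out × N_out/N_in = 3.2654 × 72/1585 = 0.148 A.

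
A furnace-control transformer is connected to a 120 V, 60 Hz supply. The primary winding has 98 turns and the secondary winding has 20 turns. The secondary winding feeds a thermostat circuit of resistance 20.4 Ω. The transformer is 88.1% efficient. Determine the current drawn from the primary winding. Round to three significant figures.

I_p ≈ 0.278 A

V_s = 120 × 20/98 = 24.490 V.
I_s = V_s/R = 24.490/20.4 = 1.2005 A.
P_out = V_s I_s = 24.490 × 1.2005 = 29.400 W.
P_in = P_out/η = 29.400/0.881 = 33.371 W.
I_p = P_in/V_p = 33.371/120 = 0.278 A.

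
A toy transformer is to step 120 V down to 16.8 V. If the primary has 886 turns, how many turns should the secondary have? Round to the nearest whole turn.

N_s/N_p = V_s/V_p, so N_s = 886 × 16.8/120 = 124.0 ≈ 124 turns.

N_s = 124 turns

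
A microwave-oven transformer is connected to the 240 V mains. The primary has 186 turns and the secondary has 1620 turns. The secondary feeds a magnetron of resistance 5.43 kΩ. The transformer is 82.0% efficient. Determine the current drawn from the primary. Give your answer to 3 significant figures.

I_p ≈ 4.09 A

V_s = 240 × 1620/186 = 2090.3 V.
I_s = V_s/R = 2090.3/5430 = 0.38496 A.
P_out = V_s I_s = 2090.3 × 0.38496 = 804.69 W.
P_in = P_out/η = 804.69/0.820 = 981.33 W.
I_p = P_in/V_p = 981.33/240 = 4.09 A.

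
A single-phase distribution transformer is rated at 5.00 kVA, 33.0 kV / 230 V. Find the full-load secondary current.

I_s ≈ 21.7 A

I_s = S/V_s = 5000/230 = 21.7 A.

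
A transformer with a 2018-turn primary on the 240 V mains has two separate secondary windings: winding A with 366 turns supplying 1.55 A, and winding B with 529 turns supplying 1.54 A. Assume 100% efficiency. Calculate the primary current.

V_A = 240 × 366/2018 = 43.528 V; V_B = 240 × 529/2018 = 62.914 V.
P_out = V_A I_A + V_B I_B = 43.528×1.55 + 62.914×1.54 = 67.469 + 96.887 = 164.36 W.
Ideal ⇒ P_in = P_out, so I_p = P_out/V_p = 164.36/240 = 0.685 A.

I_p ≈ 0.685 A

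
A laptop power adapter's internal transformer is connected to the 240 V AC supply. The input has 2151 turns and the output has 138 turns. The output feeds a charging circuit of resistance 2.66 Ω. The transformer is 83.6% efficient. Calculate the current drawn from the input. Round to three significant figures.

V_out = 240 × 138/2151 = 15.397 V.
I_out = V_out/R = 15.397/2.66 = 5.7885 A.
P_out = V_out I_out = 15.397 × 5.7885 = 89.129 W.
P_in = P_out/η = 89.129/0.836 = 106.61 W.
I_in = P_in/V_in = 106.61/240 = 0.444 A.

I_in ≈ 0.444 A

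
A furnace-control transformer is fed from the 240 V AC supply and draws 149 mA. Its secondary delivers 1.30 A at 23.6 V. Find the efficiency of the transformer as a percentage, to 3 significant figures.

P_in = 240 × 0.149 = 35.7600 W.
P_out = 23.6 × 1.30 = 30.6800 W.
η = P_out/P_in = 30.6800/35.7600 = 0.858.

η ≈ 85.8%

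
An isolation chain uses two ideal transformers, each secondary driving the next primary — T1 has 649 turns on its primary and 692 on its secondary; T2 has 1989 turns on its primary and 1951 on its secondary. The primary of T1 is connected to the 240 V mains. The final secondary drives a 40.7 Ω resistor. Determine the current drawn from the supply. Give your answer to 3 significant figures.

Secondary of T1: V = 240.00 × 692/649 = 255.90 V.
Secondary of T2: V = 255.90 × 1951/1989 = 251.01 V.
I_load = 251.01/40.7 = 6.1674 A, so P_out = 251.01 × 6.1674 = 1548.1 W.
All ideal ⇒ P_in = P_out, so I_supply = 1548.1/240 = 6.45 A.

I_supply ≈ 6.45 A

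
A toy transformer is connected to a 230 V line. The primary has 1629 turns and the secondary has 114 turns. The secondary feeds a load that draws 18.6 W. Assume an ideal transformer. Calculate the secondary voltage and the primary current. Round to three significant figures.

V_s = V_p × N_s/N_p = 230 × 114/1629 = 16.096 V.
I_s = P/V_s = 18.6/16.096 = 1.1556 A.
I_p = I_s × N_s/N_p = 1.1556 × 114/1629 = 0.0809 A.

V_s ≈ 16.1 V, I_p ≈ 0.0809 A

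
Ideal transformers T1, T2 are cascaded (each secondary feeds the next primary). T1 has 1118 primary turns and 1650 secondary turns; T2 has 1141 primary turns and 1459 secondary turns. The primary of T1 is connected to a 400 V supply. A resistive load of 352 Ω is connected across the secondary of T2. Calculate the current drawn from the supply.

After T1: V = 400.00 × 1650/1118 = 590.34 V.
After T2: V = 590.34 × 1459/1141 = 754.87 V.
I_load = 754.87/352 = 2.1445 A, so P_out = 754.87 × 2.1445 = 1618.8 W.
All ideal ⇒ P_in = P_out, so I_supply = 1618.8/400 = 4.05 A.

I_supply ≈ 4.05 A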